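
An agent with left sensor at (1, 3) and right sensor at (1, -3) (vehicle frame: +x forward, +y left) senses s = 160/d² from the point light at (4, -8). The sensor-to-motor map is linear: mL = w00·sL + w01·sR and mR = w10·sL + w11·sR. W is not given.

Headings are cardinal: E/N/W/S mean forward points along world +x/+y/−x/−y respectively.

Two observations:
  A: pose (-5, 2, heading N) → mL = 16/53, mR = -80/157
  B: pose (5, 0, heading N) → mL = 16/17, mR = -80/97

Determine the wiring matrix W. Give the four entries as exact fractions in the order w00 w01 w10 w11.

obs A: pose=(-5,2,N) → sL=32/53, sR=160/157, mL=16/53, mR=-80/157
obs B: pose=(5,0,N) → sL=32/17, sR=160/97, mL=16/17, mR=-80/97
sensor matrix S = [[32/53, 160/157], [32/17, 160/97]]; det S = -12656640/13721329
solve [mL_A; mL_B] = S·[w00; w01] and [mR_A; mR_B] = S·[w10; w11]:
  w00 = 1/2, w01 = 0, w10 = 0, w11 = -1/2

1/2 0 0 -1/2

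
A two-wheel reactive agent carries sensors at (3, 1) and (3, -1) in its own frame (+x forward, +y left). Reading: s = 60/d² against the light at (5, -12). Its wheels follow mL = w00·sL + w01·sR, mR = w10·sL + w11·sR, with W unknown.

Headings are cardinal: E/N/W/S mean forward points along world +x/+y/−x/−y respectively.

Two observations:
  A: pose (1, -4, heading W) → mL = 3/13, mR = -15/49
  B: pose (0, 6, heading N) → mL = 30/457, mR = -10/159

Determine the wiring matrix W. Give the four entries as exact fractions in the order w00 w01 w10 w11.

obs A: pose=(1,-4,W) → sL=30/49, sR=6/13, mL=3/13, mR=-15/49
obs B: pose=(0,6,N) → sL=20/159, sR=60/457, mL=30/457, mR=-10/159
sensor matrix S = [[30/49, 6/13], [20/159, 60/457]]; det S = 344480/15428777
solve [mL_A; mL_B] = S·[w00; w01] and [mR_A; mR_B] = S·[w10; w11]:
  w00 = 0, w01 = 1/2, w10 = -1/2, w11 = 0

0 1/2 -1/2 0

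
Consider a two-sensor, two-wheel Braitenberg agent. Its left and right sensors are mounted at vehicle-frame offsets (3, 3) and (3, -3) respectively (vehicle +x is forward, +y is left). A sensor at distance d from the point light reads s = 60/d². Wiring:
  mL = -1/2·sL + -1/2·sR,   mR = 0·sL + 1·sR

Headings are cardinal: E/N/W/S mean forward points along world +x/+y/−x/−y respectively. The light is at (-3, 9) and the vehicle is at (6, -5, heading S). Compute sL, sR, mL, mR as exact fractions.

left sensor world pos  = (9, -8); dL² = 433
right sensor world pos = (3, -8); dR² = 325
sL = 60/433 = 60/433
sR = 60/325 = 12/65
mL = -1/2·sL + -1/2·sR = -4548/28145
mR = 0·sL + 1·sR = 12/65

60/433 12/65 -4548/28145 12/65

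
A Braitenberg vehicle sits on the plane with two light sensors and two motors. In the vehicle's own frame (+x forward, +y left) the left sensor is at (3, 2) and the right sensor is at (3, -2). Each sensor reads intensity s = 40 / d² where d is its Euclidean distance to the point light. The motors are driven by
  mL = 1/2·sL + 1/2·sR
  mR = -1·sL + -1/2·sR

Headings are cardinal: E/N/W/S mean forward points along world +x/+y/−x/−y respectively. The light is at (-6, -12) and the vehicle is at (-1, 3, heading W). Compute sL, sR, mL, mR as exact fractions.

40/173 40/293 9320/50689 -15180/50689

left sensor world pos  = (-4, 1); dL² = 173
right sensor world pos = (-4, 5); dR² = 293
sL = 40/173 = 40/173
sR = 40/293 = 40/293
mL = 1/2·sL + 1/2·sR = 9320/50689
mR = -1·sL + -1/2·sR = -15180/50689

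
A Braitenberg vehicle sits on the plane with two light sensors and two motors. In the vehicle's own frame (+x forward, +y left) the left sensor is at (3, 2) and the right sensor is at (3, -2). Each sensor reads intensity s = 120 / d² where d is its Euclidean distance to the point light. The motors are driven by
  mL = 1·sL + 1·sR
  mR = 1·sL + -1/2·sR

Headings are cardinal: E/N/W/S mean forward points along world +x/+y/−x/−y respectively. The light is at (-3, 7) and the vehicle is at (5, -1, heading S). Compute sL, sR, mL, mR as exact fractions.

left sensor world pos  = (7, -4); dL² = 221
right sensor world pos = (3, -4); dR² = 157
sL = 120/221 = 120/221
sR = 120/157 = 120/157
mL = 1·sL + 1·sR = 45360/34697
mR = 1·sL + -1/2·sR = 5580/34697

120/221 120/157 45360/34697 5580/34697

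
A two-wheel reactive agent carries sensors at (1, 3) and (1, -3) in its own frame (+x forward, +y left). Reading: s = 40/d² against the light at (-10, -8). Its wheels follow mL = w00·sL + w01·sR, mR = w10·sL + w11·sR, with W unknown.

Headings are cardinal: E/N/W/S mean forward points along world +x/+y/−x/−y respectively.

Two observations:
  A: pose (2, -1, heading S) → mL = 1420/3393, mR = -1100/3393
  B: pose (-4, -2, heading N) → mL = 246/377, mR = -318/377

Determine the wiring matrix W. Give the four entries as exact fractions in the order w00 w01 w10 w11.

1/2 1 -1 -1/2

obs A: pose=(2,-1,S) → sL=40/261, sR=40/117, mL=1420/3393, mR=-1100/3393
obs B: pose=(-4,-2,N) → sL=20/29, sR=4/13, mL=246/377, mR=-318/377
sensor matrix S = [[40/261, 40/117], [20/29, 4/13]]; det S = -640/3393
solve [mL_A; mL_B] = S·[w00; w01] and [mR_A; mR_B] = S·[w10; w11]:
  w00 = 1/2, w01 = 1, w10 = -1, w11 = -1/2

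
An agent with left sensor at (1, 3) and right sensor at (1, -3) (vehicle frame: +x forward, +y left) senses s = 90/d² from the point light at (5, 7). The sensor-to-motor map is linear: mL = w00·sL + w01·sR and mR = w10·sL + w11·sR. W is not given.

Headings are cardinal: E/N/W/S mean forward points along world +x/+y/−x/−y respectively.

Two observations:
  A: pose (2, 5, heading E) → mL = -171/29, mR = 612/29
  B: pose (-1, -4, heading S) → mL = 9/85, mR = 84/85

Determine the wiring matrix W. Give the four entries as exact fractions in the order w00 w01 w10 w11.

obs A: pose=(2,5,E) → sL=18, sR=90/29, mL=-171/29, mR=612/29
obs B: pose=(-1,-4,S) → sL=10/17, sR=2/5, mL=9/85, mR=84/85
sensor matrix S = [[18, 90/29], [10/17, 2/5]]; det S = 13248/2465
solve [mL_A; mL_B] = S·[w00; w01] and [mR_A; mR_B] = S·[w10; w11]:
  w00 = -1/2, w01 = 1, w10 = 1, w11 = 1

-1/2 1 1 1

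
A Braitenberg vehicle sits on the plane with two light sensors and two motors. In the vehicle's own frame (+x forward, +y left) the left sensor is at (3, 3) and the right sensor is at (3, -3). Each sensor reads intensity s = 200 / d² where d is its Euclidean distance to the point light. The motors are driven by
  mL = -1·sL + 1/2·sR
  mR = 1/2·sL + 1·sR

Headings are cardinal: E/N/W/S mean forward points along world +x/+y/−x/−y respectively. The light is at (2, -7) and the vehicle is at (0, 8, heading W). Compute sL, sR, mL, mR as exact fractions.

left sensor world pos  = (-3, 5); dL² = 169
right sensor world pos = (-3, 11); dR² = 349
sL = 200/169 = 200/169
sR = 200/349 = 200/349
mL = -1·sL + 1/2·sR = -52900/58981
mR = 1/2·sL + 1·sR = 68700/58981

200/169 200/349 -52900/58981 68700/58981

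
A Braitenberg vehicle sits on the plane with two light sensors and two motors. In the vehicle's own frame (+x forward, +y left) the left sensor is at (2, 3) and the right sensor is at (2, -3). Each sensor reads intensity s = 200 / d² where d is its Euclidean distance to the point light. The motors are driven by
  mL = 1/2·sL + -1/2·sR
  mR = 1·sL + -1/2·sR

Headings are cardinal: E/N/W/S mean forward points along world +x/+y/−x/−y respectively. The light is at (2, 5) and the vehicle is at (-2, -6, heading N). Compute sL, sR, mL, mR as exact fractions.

20/13 100/41 -240/533 170/533

left sensor world pos  = (-5, -4); dL² = 130
right sensor world pos = (1, -4); dR² = 82
sL = 200/130 = 20/13
sR = 200/82 = 100/41
mL = 1/2·sL + -1/2·sR = -240/533
mR = 1·sL + -1/2·sR = 170/533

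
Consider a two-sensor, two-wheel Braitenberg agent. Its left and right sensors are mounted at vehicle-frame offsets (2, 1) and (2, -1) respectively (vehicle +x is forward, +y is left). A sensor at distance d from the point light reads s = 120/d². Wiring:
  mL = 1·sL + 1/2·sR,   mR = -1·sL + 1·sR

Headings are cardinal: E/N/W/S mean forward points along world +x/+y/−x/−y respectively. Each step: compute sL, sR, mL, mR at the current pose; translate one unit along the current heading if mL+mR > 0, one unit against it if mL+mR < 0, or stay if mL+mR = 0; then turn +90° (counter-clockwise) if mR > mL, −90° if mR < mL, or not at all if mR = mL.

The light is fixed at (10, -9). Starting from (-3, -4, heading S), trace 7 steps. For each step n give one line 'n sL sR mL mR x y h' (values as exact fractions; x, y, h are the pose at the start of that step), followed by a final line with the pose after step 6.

0 40/51 24/41 2252/2091 -416/2091 -3 -4 S
1 20/39 12/25 734/975 -32/975 -3 -5 W
2 40/87 24/41 2684/3567 448/3567 -4 -5 N
3 2/3 3/4 25/24 1/12 -4 -4 E
4 40/51 24/41 2252/2091 -416/2091 -3 -4 S
5 20/39 12/25 734/975 -32/975 -3 -5 W
6 40/87 24/41 2684/3567 448/3567 -4 -5 N
final -4 -4 E

n=0: pose=(-3,-4,S); sL=40/51, sR=24/41; mL=2252/2091, mR=-416/2091; mL+mR=36/41 → advance +1; mR−mL=-2668/2091 → turn -1·90°
n=1: pose=(-3,-5,W); sL=20/39, sR=12/25; mL=734/975, mR=-32/975; mL+mR=18/25 → advance +1; mR−mL=-766/975 → turn -1·90°
n=2: pose=(-4,-5,N); sL=40/87, sR=24/41; mL=2684/3567, mR=448/3567; mL+mR=36/41 → advance +1; mR−mL=-2236/3567 → turn -1·90°
n=3: pose=(-4,-4,E); sL=2/3, sR=3/4; mL=25/24, mR=1/12; mL+mR=9/8 → advance +1; mR−mL=-23/24 → turn -1·90°
n=4: pose=(-3,-4,S); sL=40/51, sR=24/41; mL=2252/2091, mR=-416/2091; mL+mR=36/41 → advance +1; mR−mL=-2668/2091 → turn -1·90°
n=5: pose=(-3,-5,W); sL=20/39, sR=12/25; mL=734/975, mR=-32/975; mL+mR=18/25 → advance +1; mR−mL=-766/975 → turn -1·90°
n=6: pose=(-4,-5,N); sL=40/87, sR=24/41; mL=2684/3567, mR=448/3567; mL+mR=36/41 → advance +1; mR−mL=-2236/3567 → turn -1·90°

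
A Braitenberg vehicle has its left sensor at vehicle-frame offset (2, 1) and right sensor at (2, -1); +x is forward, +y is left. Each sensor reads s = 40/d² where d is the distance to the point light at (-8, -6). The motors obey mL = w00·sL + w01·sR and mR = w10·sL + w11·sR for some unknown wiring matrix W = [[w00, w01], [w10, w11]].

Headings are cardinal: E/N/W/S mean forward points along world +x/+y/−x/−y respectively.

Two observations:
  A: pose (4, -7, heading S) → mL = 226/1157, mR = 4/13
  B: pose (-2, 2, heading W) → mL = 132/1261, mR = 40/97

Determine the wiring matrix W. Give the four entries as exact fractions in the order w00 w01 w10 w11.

-1/2 1 0 1

obs A: pose=(4,-7,S) → sL=20/89, sR=4/13, mL=226/1157, mR=4/13
obs B: pose=(-2,2,W) → sL=8/13, sR=40/97, mL=132/1261, mR=40/97
sensor matrix S = [[20/89, 4/13], [8/13, 40/97]]; det S = -141056/1458977
solve [mL_A; mL_B] = S·[w00; w01] and [mR_A; mR_B] = S·[w10; w11]:
  w00 = -1/2, w01 = 1, w10 = 0, w11 = 1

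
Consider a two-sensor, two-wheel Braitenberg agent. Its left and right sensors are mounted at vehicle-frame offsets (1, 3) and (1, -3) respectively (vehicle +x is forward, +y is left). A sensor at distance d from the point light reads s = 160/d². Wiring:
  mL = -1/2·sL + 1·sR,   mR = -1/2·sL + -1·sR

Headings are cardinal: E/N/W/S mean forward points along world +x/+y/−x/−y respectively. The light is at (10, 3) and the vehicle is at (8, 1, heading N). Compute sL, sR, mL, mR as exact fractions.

80/13 80 1000/13 -1080/13

left sensor world pos  = (5, 2); dL² = 26
right sensor world pos = (11, 2); dR² = 2
sL = 160/26 = 80/13
sR = 160/2 = 80
mL = -1/2·sL + 1·sR = 1000/13
mR = -1/2·sL + -1·sR = -1080/13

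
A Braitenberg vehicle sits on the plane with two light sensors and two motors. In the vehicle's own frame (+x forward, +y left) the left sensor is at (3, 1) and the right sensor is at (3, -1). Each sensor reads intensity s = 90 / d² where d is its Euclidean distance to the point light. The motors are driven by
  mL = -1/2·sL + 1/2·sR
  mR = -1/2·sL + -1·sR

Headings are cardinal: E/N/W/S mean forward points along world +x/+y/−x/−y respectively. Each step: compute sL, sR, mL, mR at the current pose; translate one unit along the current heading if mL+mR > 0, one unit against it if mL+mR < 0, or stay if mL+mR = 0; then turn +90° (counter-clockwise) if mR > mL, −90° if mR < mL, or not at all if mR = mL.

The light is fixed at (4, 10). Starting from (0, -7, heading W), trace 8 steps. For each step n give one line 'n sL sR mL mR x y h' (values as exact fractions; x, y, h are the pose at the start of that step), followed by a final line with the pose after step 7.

n=0: pose=(0,-7,W); sL=90/373, sR=18/61; mL=612/22753, mR=-9459/22753; mL+mR=-8847/22753 → advance -1; mR−mL=-27/61 → turn -1·90°
n=1: pose=(1,-7,N); sL=45/106, sR=9/20; mL=27/2120, mR=-351/530; mL+mR=-1377/2120 → advance -1; mR−mL=-27/40 → turn -1·90°
n=2: pose=(1,-8,E); sL=90/289, sR=90/361; mL=-3240/104329, mR=-42255/104329; mL+mR=-45495/104329 → advance -1; mR−mL=-135/361 → turn -1·90°
n=3: pose=(0,-8,S); sL=1/5, sR=45/233; mL=-4/1165, mR=-683/2330; mL+mR=-691/2330 → advance -1; mR−mL=-135/466 → turn -1·90°
n=4: pose=(0,-7,W); sL=90/373, sR=18/61; mL=612/22753, mR=-9459/22753; mL+mR=-8847/22753 → advance -1; mR−mL=-27/61 → turn -1·90°
n=5: pose=(1,-7,N); sL=45/106, sR=9/20; mL=27/2120, mR=-351/530; mL+mR=-1377/2120 → advance -1; mR−mL=-27/40 → turn -1·90°
n=6: pose=(1,-8,E); sL=90/289, sR=90/361; mL=-3240/104329, mR=-42255/104329; mL+mR=-45495/104329 → advance -1; mR−mL=-135/361 → turn -1·90°
n=7: pose=(0,-8,S); sL=1/5, sR=45/233; mL=-4/1165, mR=-683/2330; mL+mR=-691/2330 → advance -1; mR−mL=-135/466 → turn -1·90°

0 90/373 18/61 612/22753 -9459/22753 0 -7 W
1 45/106 9/20 27/2120 -351/530 1 -7 N
2 90/289 90/361 -3240/104329 -42255/104329 1 -8 E
3 1/5 45/233 -4/1165 -683/2330 0 -8 S
4 90/373 18/61 612/22753 -9459/22753 0 -7 W
5 45/106 9/20 27/2120 -351/530 1 -7 N
6 90/289 90/361 -3240/104329 -42255/104329 1 -8 E
7 1/5 45/233 -4/1165 -683/2330 0 -8 S
final 0 -7 W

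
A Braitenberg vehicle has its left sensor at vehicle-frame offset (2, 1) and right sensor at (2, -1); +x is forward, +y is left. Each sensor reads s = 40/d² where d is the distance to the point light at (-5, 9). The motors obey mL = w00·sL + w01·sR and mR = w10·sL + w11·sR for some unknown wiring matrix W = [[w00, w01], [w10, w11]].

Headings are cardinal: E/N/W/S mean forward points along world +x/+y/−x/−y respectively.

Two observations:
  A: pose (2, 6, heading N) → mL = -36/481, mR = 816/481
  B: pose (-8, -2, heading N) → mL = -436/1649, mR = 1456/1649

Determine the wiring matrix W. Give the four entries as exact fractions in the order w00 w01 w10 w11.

1/2 -1 1 1

obs A: pose=(2,6,N) → sL=40/37, sR=8/13, mL=-36/481, mR=816/481
obs B: pose=(-8,-2,N) → sL=40/97, sR=8/17, mL=-436/1649, mR=1456/1649
sensor matrix S = [[40/37, 8/13], [40/97, 8/17]]; det S = 202240/793169
solve [mL_A; mL_B] = S·[w00; w01] and [mR_A; mR_B] = S·[w10; w11]:
  w00 = 1/2, w01 = -1, w10 = 1, w11 = 1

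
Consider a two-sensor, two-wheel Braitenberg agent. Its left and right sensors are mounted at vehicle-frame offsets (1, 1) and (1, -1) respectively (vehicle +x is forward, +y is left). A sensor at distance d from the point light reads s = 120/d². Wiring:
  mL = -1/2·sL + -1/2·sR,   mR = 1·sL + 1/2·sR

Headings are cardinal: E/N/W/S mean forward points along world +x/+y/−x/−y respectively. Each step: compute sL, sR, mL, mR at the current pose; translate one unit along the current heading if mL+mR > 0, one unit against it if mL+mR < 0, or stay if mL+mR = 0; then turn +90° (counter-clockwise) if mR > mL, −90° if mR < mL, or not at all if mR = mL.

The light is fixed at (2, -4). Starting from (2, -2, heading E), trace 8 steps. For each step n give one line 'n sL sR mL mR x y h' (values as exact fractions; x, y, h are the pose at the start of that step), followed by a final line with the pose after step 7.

0 12 60 -36 42 2 -2 E
1 40/3 120/13 -440/39 700/39 3 -2 N
2 30 15/2 -75/4 135/4 3 -1 W
3 24 24 -24 36 2 -1 S
4 12 60 -36 42 2 -2 E
5 40/3 120/13 -440/39 700/39 3 -2 N
6 30 15/2 -75/4 135/4 3 -1 W
7 24 24 -24 36 2 -1 S
final 2 -2 E

n=0: pose=(2,-2,E); sL=12, sR=60; mL=-36, mR=42; mL+mR=6 → advance +1; mR−mL=78 → turn +1·90°
n=1: pose=(3,-2,N); sL=40/3, sR=120/13; mL=-440/39, mR=700/39; mL+mR=20/3 → advance +1; mR−mL=380/13 → turn +1·90°
n=2: pose=(3,-1,W); sL=30, sR=15/2; mL=-75/4, mR=135/4; mL+mR=15 → advance +1; mR−mL=105/2 → turn +1·90°
n=3: pose=(2,-1,S); sL=24, sR=24; mL=-24, mR=36; mL+mR=12 → advance +1; mR−mL=60 → turn +1·90°
n=4: pose=(2,-2,E); sL=12, sR=60; mL=-36, mR=42; mL+mR=6 → advance +1; mR−mL=78 → turn +1·90°
n=5: pose=(3,-2,N); sL=40/3, sR=120/13; mL=-440/39, mR=700/39; mL+mR=20/3 → advance +1; mR−mL=380/13 → turn +1·90°
n=6: pose=(3,-1,W); sL=30, sR=15/2; mL=-75/4, mR=135/4; mL+mR=15 → advance +1; mR−mL=105/2 → turn +1·90°
n=7: pose=(2,-1,S); sL=24, sR=24; mL=-24, mR=36; mL+mR=12 → advance +1; mR−mL=60 → turn +1·90°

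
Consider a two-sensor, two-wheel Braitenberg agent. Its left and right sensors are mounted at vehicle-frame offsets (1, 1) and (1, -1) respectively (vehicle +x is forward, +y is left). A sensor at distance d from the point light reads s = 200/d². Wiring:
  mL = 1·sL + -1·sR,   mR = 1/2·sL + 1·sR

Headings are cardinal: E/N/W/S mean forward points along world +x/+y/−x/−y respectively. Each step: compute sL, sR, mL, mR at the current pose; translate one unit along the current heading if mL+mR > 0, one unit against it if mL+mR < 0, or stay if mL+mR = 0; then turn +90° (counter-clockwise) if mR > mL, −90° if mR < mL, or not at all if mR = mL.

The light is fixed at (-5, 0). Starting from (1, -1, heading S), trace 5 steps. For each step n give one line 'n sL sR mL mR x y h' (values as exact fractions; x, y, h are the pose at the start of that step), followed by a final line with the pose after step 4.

n=0: pose=(1,-1,S); sL=200/53, sR=200/29; mL=-4800/1537, mR=13500/1537; mL+mR=300/53 → advance +1; mR−mL=18300/1537 → turn +1·90°
n=1: pose=(1,-2,E); sL=4, sR=100/29; mL=16/29, mR=158/29; mL+mR=6 → advance +1; mR−mL=142/29 → turn +1·90°
n=2: pose=(2,-2,N); sL=200/37, sR=40/13; mL=1120/481, mR=2780/481; mL+mR=300/37 → advance +1; mR−mL=1660/481 → turn +1·90°
n=3: pose=(2,-1,W); sL=5, sR=50/9; mL=-5/9, mR=145/18; mL+mR=15/2 → advance +1; mR−mL=155/18 → turn +1·90°
n=4: pose=(1,-1,S); sL=200/53, sR=200/29; mL=-4800/1537, mR=13500/1537; mL+mR=300/53 → advance +1; mR−mL=18300/1537 → turn +1·90°

0 200/53 200/29 -4800/1537 13500/1537 1 -1 S
1 4 100/29 16/29 158/29 1 -2 E
2 200/37 40/13 1120/481 2780/481 2 -2 N
3 5 50/9 -5/9 145/18 2 -1 W
4 200/53 200/29 -4800/1537 13500/1537 1 -1 S
final 1 -2 E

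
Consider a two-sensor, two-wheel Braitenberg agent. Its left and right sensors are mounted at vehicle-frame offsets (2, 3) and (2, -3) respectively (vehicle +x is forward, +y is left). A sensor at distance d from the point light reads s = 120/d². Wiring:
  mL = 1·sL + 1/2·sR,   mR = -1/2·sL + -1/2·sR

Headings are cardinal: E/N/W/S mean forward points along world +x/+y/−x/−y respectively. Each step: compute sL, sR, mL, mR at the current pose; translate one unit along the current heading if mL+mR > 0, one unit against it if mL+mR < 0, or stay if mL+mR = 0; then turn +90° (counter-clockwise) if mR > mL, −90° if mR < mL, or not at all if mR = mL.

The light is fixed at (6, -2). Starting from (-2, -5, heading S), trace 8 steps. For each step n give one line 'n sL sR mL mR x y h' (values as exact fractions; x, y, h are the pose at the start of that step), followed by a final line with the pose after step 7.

0 12/5 60/73 1026/365 -588/365 -2 -5 S
1 120/149 120/101 21060/15049 -15000/15049 -2 -6 W
2 30/37 3 171/74 -141/74 -3 -6 N
3 120/49 24/17 2628/833 -1608/833 -3 -5 E
4 12/5 60/73 1026/365 -588/365 -2 -5 S
5 120/149 120/101 21060/15049 -15000/15049 -2 -6 W
6 30/37 3 171/74 -141/74 -3 -6 N
7 120/49 24/17 2628/833 -1608/833 -3 -5 E
final -2 -5 S

n=0: pose=(-2,-5,S); sL=12/5, sR=60/73; mL=1026/365, mR=-588/365; mL+mR=6/5 → advance +1; mR−mL=-1614/365 → turn -1·90°
n=1: pose=(-2,-6,W); sL=120/149, sR=120/101; mL=21060/15049, mR=-15000/15049; mL+mR=60/149 → advance +1; mR−mL=-36060/15049 → turn -1·90°
n=2: pose=(-3,-6,N); sL=30/37, sR=3; mL=171/74, mR=-141/74; mL+mR=15/37 → advance +1; mR−mL=-156/37 → turn -1·90°
n=3: pose=(-3,-5,E); sL=120/49, sR=24/17; mL=2628/833, mR=-1608/833; mL+mR=60/49 → advance +1; mR−mL=-4236/833 → turn -1·90°
n=4: pose=(-2,-5,S); sL=12/5, sR=60/73; mL=1026/365, mR=-588/365; mL+mR=6/5 → advance +1; mR−mL=-1614/365 → turn -1·90°
n=5: pose=(-2,-6,W); sL=120/149, sR=120/101; mL=21060/15049, mR=-15000/15049; mL+mR=60/149 → advance +1; mR−mL=-36060/15049 → turn -1·90°
n=6: pose=(-3,-6,N); sL=30/37, sR=3; mL=171/74, mR=-141/74; mL+mR=15/37 → advance +1; mR−mL=-156/37 → turn -1·90°
n=7: pose=(-3,-5,E); sL=120/49, sR=24/17; mL=2628/833, mR=-1608/833; mL+mR=60/49 → advance +1; mR−mL=-4236/833 → turn -1·90°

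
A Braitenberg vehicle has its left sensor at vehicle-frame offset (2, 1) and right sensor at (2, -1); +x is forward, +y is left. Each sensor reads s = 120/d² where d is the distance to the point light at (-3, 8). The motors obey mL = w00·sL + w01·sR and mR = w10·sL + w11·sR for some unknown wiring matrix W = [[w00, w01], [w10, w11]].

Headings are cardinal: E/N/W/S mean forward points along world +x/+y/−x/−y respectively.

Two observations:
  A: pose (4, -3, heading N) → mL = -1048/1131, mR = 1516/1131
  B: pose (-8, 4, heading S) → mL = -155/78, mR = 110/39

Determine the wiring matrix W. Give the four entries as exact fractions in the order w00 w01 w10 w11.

-1/2 -1/2 1/2 1

obs A: pose=(4,-3,N) → sL=40/39, sR=24/29, mL=-1048/1131, mR=1516/1131
obs B: pose=(-8,4,S) → sL=30/13, sR=5/3, mL=-155/78, mR=110/39
sensor matrix S = [[40/39, 24/29], [30/13, 5/3]]; det S = -680/3393
solve [mL_A; mL_B] = S·[w00; w01] and [mR_A; mR_B] = S·[w10; w11]:
  w00 = -1/2, w01 = -1/2, w10 = 1/2, w11 = 1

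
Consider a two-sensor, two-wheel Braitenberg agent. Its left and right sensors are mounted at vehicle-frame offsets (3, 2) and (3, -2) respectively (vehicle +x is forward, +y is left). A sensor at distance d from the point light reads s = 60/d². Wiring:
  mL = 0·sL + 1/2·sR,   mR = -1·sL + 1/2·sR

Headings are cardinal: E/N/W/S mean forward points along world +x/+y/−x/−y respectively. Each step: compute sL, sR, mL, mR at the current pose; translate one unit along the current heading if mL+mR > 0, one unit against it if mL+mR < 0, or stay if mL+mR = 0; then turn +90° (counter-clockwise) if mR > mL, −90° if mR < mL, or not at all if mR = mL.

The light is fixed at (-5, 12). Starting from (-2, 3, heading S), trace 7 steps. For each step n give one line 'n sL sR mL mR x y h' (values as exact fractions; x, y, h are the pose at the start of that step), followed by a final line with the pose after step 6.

0 60/169 12/29 6/29 -726/4901 -2 3 S
1 5/12 15/16 15/32 5/96 -2 2 W
2 60/49 12/13 6/13 -486/637 -3 2 N
3 30/53 30/97 15/97 -2115/5141 -3 1 E
4 12/41 60/197 30/197 -1134/8077 -4 1 S
5 3/10 15/26 15/52 -3/260 -4 0 W
6 12/17 12/17 6/17 -6/17 -5 0 N
final -5 0 E

n=0: pose=(-2,3,S); sL=60/169, sR=12/29; mL=6/29, mR=-726/4901; mL+mR=288/4901 → advance +1; mR−mL=-60/169 → turn -1·90°
n=1: pose=(-2,2,W); sL=5/12, sR=15/16; mL=15/32, mR=5/96; mL+mR=25/48 → advance +1; mR−mL=-5/12 → turn -1·90°
n=2: pose=(-3,2,N); sL=60/49, sR=12/13; mL=6/13, mR=-486/637; mL+mR=-192/637 → advance -1; mR−mL=-60/49 → turn -1·90°
n=3: pose=(-3,1,E); sL=30/53, sR=30/97; mL=15/97, mR=-2115/5141; mL+mR=-1320/5141 → advance -1; mR−mL=-30/53 → turn -1·90°
n=4: pose=(-4,1,S); sL=12/41, sR=60/197; mL=30/197, mR=-1134/8077; mL+mR=96/8077 → advance +1; mR−mL=-12/41 → turn -1·90°
n=5: pose=(-4,0,W); sL=3/10, sR=15/26; mL=15/52, mR=-3/260; mL+mR=18/65 → advance +1; mR−mL=-3/10 → turn -1·90°
n=6: pose=(-5,0,N); sL=12/17, sR=12/17; mL=6/17, mR=-6/17; mL+mR=0 → advance +0; mR−mL=-12/17 → turn -1·90°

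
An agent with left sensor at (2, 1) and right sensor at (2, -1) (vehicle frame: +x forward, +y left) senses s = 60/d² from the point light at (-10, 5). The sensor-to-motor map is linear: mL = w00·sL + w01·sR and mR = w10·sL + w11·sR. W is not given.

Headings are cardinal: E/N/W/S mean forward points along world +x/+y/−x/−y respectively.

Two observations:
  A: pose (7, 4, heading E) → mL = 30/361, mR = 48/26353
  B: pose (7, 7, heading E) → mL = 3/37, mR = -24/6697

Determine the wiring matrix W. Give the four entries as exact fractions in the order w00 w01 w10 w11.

obs A: pose=(7,4,E) → sL=60/361, sR=12/73, mL=30/361, mR=48/26353
obs B: pose=(7,7,E) → sL=6/37, sR=30/181, mL=3/37, mR=-24/6697
sensor matrix S = [[60/361, 12/73], [6/37, 30/181]]; det S = 157248/176486041
solve [mL_A; mL_B] = S·[w00; w01] and [mR_A; mR_B] = S·[w10; w11]:
  w00 = 1/2, w01 = 0, w10 = 1, w11 = -1

1/2 0 1 -1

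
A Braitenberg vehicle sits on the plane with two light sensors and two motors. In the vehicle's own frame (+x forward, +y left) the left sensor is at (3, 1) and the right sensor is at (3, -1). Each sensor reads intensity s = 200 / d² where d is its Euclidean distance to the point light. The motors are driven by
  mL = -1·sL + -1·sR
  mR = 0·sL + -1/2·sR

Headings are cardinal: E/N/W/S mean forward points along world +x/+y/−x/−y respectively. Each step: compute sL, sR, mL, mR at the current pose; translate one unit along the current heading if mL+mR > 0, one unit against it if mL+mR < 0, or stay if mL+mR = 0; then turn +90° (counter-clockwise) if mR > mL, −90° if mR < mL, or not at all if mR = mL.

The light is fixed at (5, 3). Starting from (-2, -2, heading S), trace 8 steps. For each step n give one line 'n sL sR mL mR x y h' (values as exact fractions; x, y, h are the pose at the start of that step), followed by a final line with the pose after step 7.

n=0: pose=(-2,-2,S); sL=2, sR=25/16; mL=-57/16, mR=-25/32; mL+mR=-139/32 → advance -1; mR−mL=89/32 → turn +1·90°
n=1: pose=(-2,-1,E); sL=8, sR=200/41; mL=-528/41, mR=-100/41; mL+mR=-628/41 → advance -1; mR−mL=428/41 → turn +1·90°
n=2: pose=(-3,-1,N); sL=100/41, sR=4; mL=-264/41, mR=-2; mL+mR=-346/41 → advance -1; mR−mL=182/41 → turn +1·90°
n=3: pose=(-3,-2,W); sL=200/157, sR=200/137; mL=-58800/21509, mR=-100/137; mL+mR=-74500/21509 → advance -1; mR−mL=43100/21509 → turn +1·90°
n=4: pose=(-2,-2,S); sL=2, sR=25/16; mL=-57/16, mR=-25/32; mL+mR=-139/32 → advance -1; mR−mL=89/32 → turn +1·90°
n=5: pose=(-2,-1,E); sL=8, sR=200/41; mL=-528/41, mR=-100/41; mL+mR=-628/41 → advance -1; mR−mL=428/41 → turn +1·90°
n=6: pose=(-3,-1,N); sL=100/41, sR=4; mL=-264/41, mR=-2; mL+mR=-346/41 → advance -1; mR−mL=182/41 → turn +1·90°
n=7: pose=(-3,-2,W); sL=200/157, sR=200/137; mL=-58800/21509, mR=-100/137; mL+mR=-74500/21509 → advance -1; mR−mL=43100/21509 → turn +1·90°

0 2 25/16 -57/16 -25/32 -2 -2 S
1 8 200/41 -528/41 -100/41 -2 -1 E
2 100/41 4 -264/41 -2 -3 -1 N
3 200/157 200/137 -58800/21509 -100/137 -3 -2 W
4 2 25/16 -57/16 -25/32 -2 -2 S
5 8 200/41 -528/41 -100/41 -2 -1 E
6 100/41 4 -264/41 -2 -3 -1 N
7 200/157 200/137 -58800/21509 -100/137 -3 -2 W
final -2 -2 S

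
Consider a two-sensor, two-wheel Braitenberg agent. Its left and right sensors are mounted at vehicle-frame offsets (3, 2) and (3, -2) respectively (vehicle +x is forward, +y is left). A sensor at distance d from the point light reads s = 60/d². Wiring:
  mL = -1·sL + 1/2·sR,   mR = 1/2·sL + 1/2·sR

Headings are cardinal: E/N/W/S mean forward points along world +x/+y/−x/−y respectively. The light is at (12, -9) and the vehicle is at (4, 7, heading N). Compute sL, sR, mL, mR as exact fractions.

60/461 60/397 -9990/183017 25740/183017

left sensor world pos  = (2, 10); dL² = 461
right sensor world pos = (6, 10); dR² = 397
sL = 60/461 = 60/461
sR = 60/397 = 60/397
mL = -1·sL + 1/2·sR = -9990/183017
mR = 1/2·sL + 1/2·sR = 25740/183017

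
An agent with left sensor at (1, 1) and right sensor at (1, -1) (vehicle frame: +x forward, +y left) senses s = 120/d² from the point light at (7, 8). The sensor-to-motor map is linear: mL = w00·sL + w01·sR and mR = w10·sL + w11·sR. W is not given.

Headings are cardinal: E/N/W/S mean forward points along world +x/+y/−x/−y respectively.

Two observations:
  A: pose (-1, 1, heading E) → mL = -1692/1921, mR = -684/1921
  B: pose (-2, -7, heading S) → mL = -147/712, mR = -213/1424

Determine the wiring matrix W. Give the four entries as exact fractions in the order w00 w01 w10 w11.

obs A: pose=(-1,1,E) → sL=24/17, sR=120/113, mL=-1692/1921, mR=-684/1921
obs B: pose=(-2,-7,S) → sL=3/8, sR=30/89, mL=-147/712, mR=-213/1424
sensor matrix S = [[24/17, 120/113], [3/8, 30/89]]; det S = 13275/170969
solve [mL_A; mL_B] = S·[w00; w01] and [mR_A; mR_B] = S·[w10; w11]:
  w00 = -1, w01 = 1/2, w10 = 1/2, w11 = -1

-1 1/2 1/2 -1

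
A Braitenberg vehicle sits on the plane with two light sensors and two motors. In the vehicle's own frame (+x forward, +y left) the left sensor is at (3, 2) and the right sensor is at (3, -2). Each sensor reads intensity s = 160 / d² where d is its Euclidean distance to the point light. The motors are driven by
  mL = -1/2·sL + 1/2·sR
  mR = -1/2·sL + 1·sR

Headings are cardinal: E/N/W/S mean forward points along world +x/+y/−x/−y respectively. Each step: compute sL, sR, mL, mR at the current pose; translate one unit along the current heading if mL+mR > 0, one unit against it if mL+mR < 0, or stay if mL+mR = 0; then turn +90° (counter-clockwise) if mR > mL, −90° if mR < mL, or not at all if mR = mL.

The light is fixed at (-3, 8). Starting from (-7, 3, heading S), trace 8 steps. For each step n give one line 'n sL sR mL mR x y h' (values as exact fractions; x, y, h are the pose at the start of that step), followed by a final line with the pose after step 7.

n=0: pose=(-7,3,S); sL=40/17, sR=8/5; mL=-32/85, mR=36/85; mL+mR=4/85 → advance +1; mR−mL=4/5 → turn +1·90°
n=1: pose=(-7,2,E); sL=160/17, sR=32/13; mL=-768/221, mR=-496/221; mL+mR=-1264/221 → advance -1; mR−mL=16/13 → turn +1·90°
n=2: pose=(-8,2,N); sL=80/29, sR=80/9; mL=800/261, mR=1960/261; mL+mR=920/87 → advance +1; mR−mL=40/9 → turn +1·90°
n=3: pose=(-8,3,W); sL=160/113, sR=160/73; mL=3200/8249, mR=12240/8249; mL+mR=15440/8249 → advance +1; mR−mL=80/73 → turn +1·90°
n=4: pose=(-9,3,S); sL=2, sR=5/4; mL=-3/8, mR=1/4; mL+mR=-1/8 → advance -1; mR−mL=5/8 → turn +1·90°
n=5: pose=(-9,4,E); sL=160/13, sR=32/9; mL=-512/117, mR=-304/117; mL+mR=-272/39 → advance -1; mR−mL=16/9 → turn +1·90°
n=6: pose=(-10,4,N); sL=80/41, sR=80/13; mL=1120/533, mR=2760/533; mL+mR=3880/533 → advance +1; mR−mL=40/13 → turn +1·90°
n=7: pose=(-10,5,W); sL=32/25, sR=160/101; mL=384/2525, mR=2384/2525; mL+mR=2768/2525 → advance +1; mR−mL=80/101 → turn +1·90°

0 40/17 8/5 -32/85 36/85 -7 3 S
1 160/17 32/13 -768/221 -496/221 -7 2 E
2 80/29 80/9 800/261 1960/261 -8 2 N
3 160/113 160/73 3200/8249 12240/8249 -8 3 W
4 2 5/4 -3/8 1/4 -9 3 S
5 160/13 32/9 -512/117 -304/117 -9 4 E
6 80/41 80/13 1120/533 2760/533 -10 4 N
7 32/25 160/101 384/2525 2384/2525 -10 5 W
final -11 5 S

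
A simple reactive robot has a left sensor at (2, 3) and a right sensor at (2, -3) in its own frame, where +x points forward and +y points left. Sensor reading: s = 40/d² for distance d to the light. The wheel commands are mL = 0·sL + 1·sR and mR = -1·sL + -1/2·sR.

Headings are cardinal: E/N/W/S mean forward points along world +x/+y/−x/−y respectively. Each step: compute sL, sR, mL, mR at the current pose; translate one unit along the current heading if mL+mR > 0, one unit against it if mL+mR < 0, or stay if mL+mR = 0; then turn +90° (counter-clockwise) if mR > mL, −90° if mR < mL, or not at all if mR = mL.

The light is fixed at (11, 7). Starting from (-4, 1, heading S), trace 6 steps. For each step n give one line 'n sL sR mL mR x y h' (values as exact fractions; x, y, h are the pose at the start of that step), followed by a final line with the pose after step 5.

0 5/26 10/97 10/97 -615/2522 -4 1 S
1 40/353 40/293 40/293 -18780/103429 -4 2 W
2 20/149 4/13 4/13 -558/1937 -3 2 N
3 8/29 40/193 40/193 -2124/5597 -3 3 E
4 2/9 1/9 1/9 -5/18 -4 3 S
5 8/65 40/289 40/289 -3612/18785 -4 4 W
final -3 4 N

n=0: pose=(-4,1,S); sL=5/26, sR=10/97; mL=10/97, mR=-615/2522; mL+mR=-355/2522 → advance -1; mR−mL=-875/2522 → turn -1·90°
n=1: pose=(-4,2,W); sL=40/353, sR=40/293; mL=40/293, mR=-18780/103429; mL+mR=-4660/103429 → advance -1; mR−mL=-32900/103429 → turn -1·90°
n=2: pose=(-3,2,N); sL=20/149, sR=4/13; mL=4/13, mR=-558/1937; mL+mR=38/1937 → advance +1; mR−mL=-1154/1937 → turn -1·90°
n=3: pose=(-3,3,E); sL=8/29, sR=40/193; mL=40/193, mR=-2124/5597; mL+mR=-964/5597 → advance -1; mR−mL=-3284/5597 → turn -1·90°
n=4: pose=(-4,3,S); sL=2/9, sR=1/9; mL=1/9, mR=-5/18; mL+mR=-1/6 → advance -1; mR−mL=-7/18 → turn -1·90°
n=5: pose=(-4,4,W); sL=8/65, sR=40/289; mL=40/289, mR=-3612/18785; mL+mR=-1012/18785 → advance -1; mR−mL=-6212/18785 → turn -1·90°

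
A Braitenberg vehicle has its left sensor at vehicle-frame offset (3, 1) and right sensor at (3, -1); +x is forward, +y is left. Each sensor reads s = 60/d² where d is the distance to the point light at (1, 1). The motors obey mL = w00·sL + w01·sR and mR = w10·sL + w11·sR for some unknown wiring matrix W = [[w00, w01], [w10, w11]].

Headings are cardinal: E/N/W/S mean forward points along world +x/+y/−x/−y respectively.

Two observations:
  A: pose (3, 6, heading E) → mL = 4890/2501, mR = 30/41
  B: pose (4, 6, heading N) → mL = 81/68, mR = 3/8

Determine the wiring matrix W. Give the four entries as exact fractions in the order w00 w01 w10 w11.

obs A: pose=(3,6,E) → sL=60/61, sR=60/41, mL=4890/2501, mR=30/41
obs B: pose=(4,6,N) → sL=15/17, sR=3/4, mL=81/68, mR=3/8
sensor matrix S = [[60/61, 60/41], [15/17, 3/4]]; det S = -23535/42517
solve [mL_A; mL_B] = S·[w00; w01] and [mR_A; mR_B] = S·[w10; w11]:
  w00 = 1/2, w01 = 1, w10 = 0, w11 = 1/2

1/2 1 0 1/2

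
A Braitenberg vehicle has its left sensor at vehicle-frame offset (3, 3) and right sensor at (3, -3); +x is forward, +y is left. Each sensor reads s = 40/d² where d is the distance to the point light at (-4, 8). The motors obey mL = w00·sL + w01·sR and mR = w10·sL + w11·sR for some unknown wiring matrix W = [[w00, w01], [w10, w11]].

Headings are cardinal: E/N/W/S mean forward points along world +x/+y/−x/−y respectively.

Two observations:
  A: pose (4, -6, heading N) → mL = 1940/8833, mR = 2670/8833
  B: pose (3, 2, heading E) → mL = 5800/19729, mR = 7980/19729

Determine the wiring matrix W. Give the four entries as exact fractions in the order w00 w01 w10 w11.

1/2 1/2 1/2 1

obs A: pose=(4,-6,N) → sL=20/73, sR=20/121, mL=1940/8833, mR=2670/8833
obs B: pose=(3,2,E) → sL=40/109, sR=40/181, mL=5800/19729, mR=7980/19729
sensor matrix S = [[20/73, 20/121], [40/109, 40/181]]; det S = -19200/174266257
solve [mL_A; mL_B] = S·[w00; w01] and [mR_A; mR_B] = S·[w10; w11]:
  w00 = 1/2, w01 = 1/2, w10 = 1/2, w11 = 1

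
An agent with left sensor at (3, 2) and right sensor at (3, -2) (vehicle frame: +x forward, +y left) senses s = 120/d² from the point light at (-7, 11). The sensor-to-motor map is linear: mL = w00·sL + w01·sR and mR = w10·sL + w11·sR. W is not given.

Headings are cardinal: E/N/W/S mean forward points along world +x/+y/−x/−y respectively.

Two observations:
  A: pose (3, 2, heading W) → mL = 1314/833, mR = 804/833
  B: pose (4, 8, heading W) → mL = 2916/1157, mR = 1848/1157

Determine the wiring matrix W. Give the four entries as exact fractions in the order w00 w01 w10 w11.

1/2 1 1/2 1/2

obs A: pose=(3,2,W) → sL=12/17, sR=60/49, mL=1314/833, mR=804/833
obs B: pose=(4,8,W) → sL=120/89, sR=24/13, mL=2916/1157, mR=1848/1157
sensor matrix S = [[12/17, 60/49], [120/89, 24/13]]; det S = -335232/963781
solve [mL_A; mL_B] = S·[w00; w01] and [mR_A; mR_B] = S·[w10; w11]:
  w00 = 1/2, w01 = 1, w10 = 1/2, w11 = 1/2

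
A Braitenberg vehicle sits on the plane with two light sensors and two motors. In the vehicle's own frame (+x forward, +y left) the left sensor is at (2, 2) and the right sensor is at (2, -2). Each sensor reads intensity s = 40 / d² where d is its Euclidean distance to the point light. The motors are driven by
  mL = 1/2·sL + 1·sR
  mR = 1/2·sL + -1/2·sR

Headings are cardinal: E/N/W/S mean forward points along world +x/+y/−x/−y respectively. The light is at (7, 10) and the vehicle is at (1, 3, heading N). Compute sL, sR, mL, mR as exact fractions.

left sensor world pos  = (-1, 5); dL² = 89
right sensor world pos = (3, 5); dR² = 41
sL = 40/89 = 40/89
sR = 40/41 = 40/41
mL = 1/2·sL + 1·sR = 4380/3649
mR = 1/2·sL + -1/2·sR = -960/3649

40/89 40/41 4380/3649 -960/3649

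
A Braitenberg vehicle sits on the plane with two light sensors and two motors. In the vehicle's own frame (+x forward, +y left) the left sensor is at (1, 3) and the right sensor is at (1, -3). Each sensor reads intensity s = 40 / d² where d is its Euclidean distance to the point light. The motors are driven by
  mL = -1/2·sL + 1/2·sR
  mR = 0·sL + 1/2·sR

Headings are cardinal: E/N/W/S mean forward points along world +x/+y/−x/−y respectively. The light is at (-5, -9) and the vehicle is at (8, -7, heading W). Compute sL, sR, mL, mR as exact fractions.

8/29 40/169 -96/4901 20/169

left sensor world pos  = (7, -10); dL² = 145
right sensor world pos = (7, -4); dR² = 169
sL = 40/145 = 8/29
sR = 40/169 = 40/169
mL = -1/2·sL + 1/2·sR = -96/4901
mR = 0·sL + 1/2·sR = 20/169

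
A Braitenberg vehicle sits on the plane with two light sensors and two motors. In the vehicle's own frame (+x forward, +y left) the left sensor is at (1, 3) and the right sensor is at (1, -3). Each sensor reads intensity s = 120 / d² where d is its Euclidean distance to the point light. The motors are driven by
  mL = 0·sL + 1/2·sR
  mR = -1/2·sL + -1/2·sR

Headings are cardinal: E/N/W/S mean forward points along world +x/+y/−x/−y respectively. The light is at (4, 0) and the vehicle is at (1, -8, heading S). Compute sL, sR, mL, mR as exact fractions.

40/27 40/39 20/39 -440/351

left sensor world pos  = (4, -9); dL² = 81
right sensor world pos = (-2, -9); dR² = 117
sL = 120/81 = 40/27
sR = 120/117 = 40/39
mL = 0·sL + 1/2·sR = 20/39
mR = -1/2·sL + -1/2·sR = -440/351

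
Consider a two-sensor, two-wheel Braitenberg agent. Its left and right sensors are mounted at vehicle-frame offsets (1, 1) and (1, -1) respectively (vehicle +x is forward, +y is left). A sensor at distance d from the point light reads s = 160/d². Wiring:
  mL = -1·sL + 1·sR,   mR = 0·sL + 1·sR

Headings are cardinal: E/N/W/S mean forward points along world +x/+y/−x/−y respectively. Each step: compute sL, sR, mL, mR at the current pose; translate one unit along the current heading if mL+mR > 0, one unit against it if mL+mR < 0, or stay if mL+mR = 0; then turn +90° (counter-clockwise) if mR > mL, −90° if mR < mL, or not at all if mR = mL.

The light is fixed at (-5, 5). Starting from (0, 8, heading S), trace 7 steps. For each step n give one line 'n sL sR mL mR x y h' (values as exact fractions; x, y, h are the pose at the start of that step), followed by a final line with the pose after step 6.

0 4 8 4 8 0 8 S
1 32/9 160/37 256/333 160/37 0 7 E
2 80/17 80/29 -960/493 80/29 1 7 N
3 160/29 160/41 -1920/1189 160/41 1 8 W
4 4 8 4 8 0 8 S
5 32/9 160/37 256/333 160/37 0 7 E
6 80/17 80/29 -960/493 80/29 1 7 N
final 1 8 W

n=0: pose=(0,8,S); sL=4, sR=8; mL=4, mR=8; mL+mR=12 → advance +1; mR−mL=4 → turn +1·90°
n=1: pose=(0,7,E); sL=32/9, sR=160/37; mL=256/333, mR=160/37; mL+mR=1696/333 → advance +1; mR−mL=32/9 → turn +1·90°
n=2: pose=(1,7,N); sL=80/17, sR=80/29; mL=-960/493, mR=80/29; mL+mR=400/493 → advance +1; mR−mL=80/17 → turn +1·90°
n=3: pose=(1,8,W); sL=160/29, sR=160/41; mL=-1920/1189, mR=160/41; mL+mR=2720/1189 → advance +1; mR−mL=160/29 → turn +1·90°
n=4: pose=(0,8,S); sL=4, sR=8; mL=4, mR=8; mL+mR=12 → advance +1; mR−mL=4 → turn +1·90°
n=5: pose=(0,7,E); sL=32/9, sR=160/37; mL=256/333, mR=160/37; mL+mR=1696/333 → advance +1; mR−mL=32/9 → turn +1·90°
n=6: pose=(1,7,N); sL=80/17, sR=80/29; mL=-960/493, mR=80/29; mL+mR=400/493 → advance +1; mR−mL=80/17 → turn +1·90°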